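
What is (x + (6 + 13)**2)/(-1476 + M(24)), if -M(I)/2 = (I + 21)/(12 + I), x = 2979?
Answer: -6680/2957 ≈ -2.2590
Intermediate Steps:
M(I) = -2*(21 + I)/(12 + I) (M(I) = -2*(I + 21)/(12 + I) = -2*(21 + I)/(12 + I))
(x + (6 + 13)**2)/(-1476 + M(24)) = (2979 + (6 + 13)**2)/(-1476 + 2*(-21 - 1*24)/(12 + 24)) = (2979 + 19**2)/(-1476 + 2*(-21 - 24)/36) = (2979 + 361)/(-1476 + 2*(1/36)*(-45)) = 3340/(-1476 - 5/2) = 3340/(-2957/2) = 3340*(-2/2957) = -6680/2957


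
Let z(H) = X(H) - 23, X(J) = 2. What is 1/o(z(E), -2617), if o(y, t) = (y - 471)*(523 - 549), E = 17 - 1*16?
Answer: 1/12792 ≈ 7.8174e-5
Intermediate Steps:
E = 1 (E = 17 - 16 = 1)
z(H) = -21 (z(H) = 2 - 23 = -21)
o(y, t) = 12246 - 26*y (o(y, t) = (-471 + y)*(-26) = 12246 - 26*y)
1/o(z(E), -2617) = 1/(12246 - 26*(-21)) = 1/(12246 + 546) = 1/12792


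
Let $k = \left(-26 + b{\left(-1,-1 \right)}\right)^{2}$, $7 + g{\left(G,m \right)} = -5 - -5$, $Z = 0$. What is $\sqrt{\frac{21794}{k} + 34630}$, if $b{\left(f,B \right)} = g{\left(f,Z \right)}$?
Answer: $\frac{2 \sqrt{9433466}}{33} \approx 186.15$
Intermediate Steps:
$g{\left(G,m \right)} = -7$ ($g{\left(G,m \right)} = -7 - 0 = -7 + \left(-5 + 5\right) = -7 + 0 = -7$)
$b{\left(f,B \right)} = -7$
$k = 1089$ ($k = \left(-26 - 7\right)^{2} = \left(-33\right)^{2} = 1089$)
$\sqrt{\frac{21794}{k} + 34630} = \sqrt{\frac{21794}{1089} + 34630} = \sqrt{\frac{37733864}{1089}} = \frac{2 \sqrt{9433466}}{33}$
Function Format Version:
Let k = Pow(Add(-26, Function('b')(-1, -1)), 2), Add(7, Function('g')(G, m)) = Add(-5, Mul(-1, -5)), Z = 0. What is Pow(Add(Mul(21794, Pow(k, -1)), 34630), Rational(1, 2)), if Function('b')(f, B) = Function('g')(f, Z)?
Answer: Mul(Rational(2, 33), Pow(9433466, Rational(1, 2))) ≈ 186.15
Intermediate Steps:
Function('g')(G, m) = -7 (Function('g')(G, m) = Add(-7, Add(-5, Mul(-1, -5))) = Add(-7, Add(-5, 5)) = Add(-7, 0) = -7)
Function('b')(f, B) = -7
k = 1089 (k = Pow(Add(-26, -7), 2) = Pow(-33, 2) = 1089)
Pow(Add(Mul(21794, Pow(k, -1)), 34630), Rational(1, 2)) = Pow(Add(Mul(21794, Pow(1089, -1)), 34630), Rational(1, 2)) = Pow(Add(Mul(21794, Rational(1, 1089)), 34630), Rational(1, 2)) = Pow(Add(Rational(21794, 1089), 34630), Rational(1, 2)) = Pow(Rational(37733864, 1089), Rational(1, 2)) = Mul(Rational(2, 33), Pow(9433466, Rational(1, 2)))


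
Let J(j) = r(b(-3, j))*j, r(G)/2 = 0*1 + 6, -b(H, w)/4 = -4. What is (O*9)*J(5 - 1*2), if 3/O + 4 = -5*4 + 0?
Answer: -81/2 ≈ -40.500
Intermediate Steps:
b(H, w) = 16 (b(H, w) = -4*(-4) = 16)
r(G) = 12 (r(G) = 2*(0*1 + 6) = 2*(0 + 6) = 2*6 = 12)
J(j) = 12*j
O = -1/8 (O = 3/(-4 + (-5*4 + 0)) = 3/(-4 + (-20 + 0)) = 3/(-4 - 20) = 3/(-24) = 3*(-1/24) = -1/8 ≈ -0.12500)
(O*9)*J(5 - 1*2) = (-1/8*9)*(12*(5 - 1*2)) = -27*(5 - 2)/2 = -27*3/2 = -9/8*36 = -81/2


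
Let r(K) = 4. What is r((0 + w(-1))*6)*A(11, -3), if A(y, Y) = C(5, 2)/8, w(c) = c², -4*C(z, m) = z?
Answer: -5/8 ≈ -0.62500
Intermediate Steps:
C(z, m) = -z/4
A(y, Y) = -5/32 (A(y, Y) = -¼*5/8 = -5/4*⅛ = -5/32)
r((0 + w(-1))*6)*A(11, -3) = 4*(-5/32) = -5/8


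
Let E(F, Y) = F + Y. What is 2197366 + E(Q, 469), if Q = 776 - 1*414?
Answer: 2198197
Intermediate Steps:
Q = 362 (Q = 776 - 414 = 362)
2197366 + E(Q, 469) = 2197366 + (362 + 469) = 2197366 + 831 = 2198197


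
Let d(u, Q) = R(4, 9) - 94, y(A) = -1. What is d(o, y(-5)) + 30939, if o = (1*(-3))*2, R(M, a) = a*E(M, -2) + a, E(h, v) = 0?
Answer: 30854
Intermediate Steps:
R(M, a) = a (R(M, a) = a*0 + a = 0 + a = a)
o = -6 (o = -3*2 = -6)
d(u, Q) = -85 (d(u, Q) = 9 - 94 = -85)
d(o, y(-5)) + 30939 = -85 + 30939 = 30854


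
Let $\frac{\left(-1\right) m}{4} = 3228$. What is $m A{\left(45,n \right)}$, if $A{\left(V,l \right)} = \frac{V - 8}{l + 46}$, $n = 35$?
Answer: $- \frac{159248}{27} \approx -5898.1$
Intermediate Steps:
$m = -12912$ ($m = \left(-4\right) 3228 = -12912$)
$A{\left(V,l \right)} = \frac{-8 + V}{46 + l}$
$m A{\left(45,n \right)} = - 12912 \frac{-8 + 45}{46 + 35} = - 12912 \cdot \frac{1}{81} \cdot 37 = \left(-12912\right) \frac{37}{81} = - \frac{159248}{27}$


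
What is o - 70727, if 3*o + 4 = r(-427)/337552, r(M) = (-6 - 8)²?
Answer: -5968622577/84388 ≈ -70728.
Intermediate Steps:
r(M) = 196 (r(M) = (-14)² = 196)
o = -112501/84388 (o = -4/3 + (196/337552)/3 = -4/3 + (196*(1/337552))/3 = -4/3 + (⅓)*(49/84388) = -4/3 + 49/253164 = -112501/84388 ≈ -1.3331)
o - 70727 = -112501/84388 - 70727 = -5968622577/84388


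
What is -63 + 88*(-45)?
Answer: -4023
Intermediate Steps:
-63 + 88*(-45) = -63 - 3960 = -4023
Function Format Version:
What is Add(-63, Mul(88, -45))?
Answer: -4023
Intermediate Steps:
Add(-63, Mul(88, -45)) = Add(-63, -3960) = -4023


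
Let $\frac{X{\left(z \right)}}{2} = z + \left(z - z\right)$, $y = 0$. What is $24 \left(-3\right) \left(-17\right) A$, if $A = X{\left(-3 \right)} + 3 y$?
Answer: $-7344$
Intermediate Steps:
$X{\left(z \right)} = 2 z$ ($X{\left(z \right)} = 2 \left(z + \left(z - z\right)\right) = 2 \left(z + 0\right) = 2 z$)
$A = -6$ ($A = 2 \left(-3\right) + 3 \cdot 0 = -6 + 0 = -6$)
$24 \left(-3\right) \left(-17\right) A = 24 \left(-3\right) \left(-17\right) \left(-6\right) = \left(-72\right) \left(-17\right) \left(-6\right) = 1224 \left(-6\right) = -7344$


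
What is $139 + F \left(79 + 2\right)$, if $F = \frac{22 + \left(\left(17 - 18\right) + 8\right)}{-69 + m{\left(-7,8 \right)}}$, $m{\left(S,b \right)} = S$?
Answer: $\frac{8215}{76} \approx 108.09$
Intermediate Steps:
$F = - \frac{29}{76}$ ($F = \frac{22 + \left(\left(17 - 18\right) + 8\right)}{-69 - 7} = \frac{22 + \left(-1 + 8\right)}{-76} = \left(22 + 7\right) \left(- \frac{1}{76}\right) = 29 \left(- \frac{1}{76}\right) = - \frac{29}{76} \approx -0.38158$)
$139 + F \left(79 + 2\right) = 139 - \frac{29 \left(79 + 2\right)}{76} = 139 - \frac{2349}{76} = \frac{8215}{76}$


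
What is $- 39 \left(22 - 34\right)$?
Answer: $468$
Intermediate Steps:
$- 39 \left(22 - 34\right) = \left(-39\right) \left(-12\right) = 468$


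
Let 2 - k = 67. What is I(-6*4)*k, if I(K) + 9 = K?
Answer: 2145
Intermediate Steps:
I(K) = -9 + K
k = -65 (k = 2 - 1*67 = 2 - 67 = -65)
I(-6*4)*k = (-9 - 6*4)*(-65) = (-9 - 24)*(-65) = -33*(-65) = 2145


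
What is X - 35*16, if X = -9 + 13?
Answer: -556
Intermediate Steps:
X = 4
X - 35*16 = 4 - 35*16 = 4 - 560 = -556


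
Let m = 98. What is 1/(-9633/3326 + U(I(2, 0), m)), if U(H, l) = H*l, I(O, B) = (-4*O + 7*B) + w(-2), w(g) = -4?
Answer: -3326/3921009 ≈ -0.00084825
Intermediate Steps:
I(O, B) = -4 - 4*O + 7*B (I(O, B) = (-4*O + 7*B) - 4 = -4 - 4*O + 7*B)
1/(-9633/3326 + U(I(2, 0), m)) = 1/(-9633/3326 + (-4 - 4*2 + 7*0)*98) = 1/(-9633*1/3326 + (-4 - 8 + 0)*98) = 1/(-9633/3326 - 12*98) = 1/(-9633/3326 - 1176) = 1/(-3921009/3326) = -3326/3921009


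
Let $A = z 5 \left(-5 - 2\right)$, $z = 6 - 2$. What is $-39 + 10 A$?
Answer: $-1439$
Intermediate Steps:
$z = 4$
$A = -140$ ($A = 4 \cdot 5 \left(-5 - 2\right) = 20 \left(-7\right) = -140$)
$-39 + 10 A = -39 + 10 \left(-140\right) = -39 - 1400 = -1439$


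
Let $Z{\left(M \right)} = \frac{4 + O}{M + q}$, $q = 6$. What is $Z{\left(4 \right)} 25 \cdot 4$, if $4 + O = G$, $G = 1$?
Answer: $10$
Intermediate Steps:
$O = -3$ ($O = -4 + 1 = -3$)
$Z{\left(M \right)} = \frac{1}{6 + M}$ ($Z{\left(M \right)} = \frac{4 - 3}{M + 6} = 1 \frac{1}{6 + M} = \frac{1}{6 + M}$)
$Z{\left(4 \right)} 25 \cdot 4 = \frac{1}{6 + 4} \cdot 25 \cdot 4 = \frac{1}{10} \cdot 25 \cdot 4 = \frac{5}{2} \cdot 4 = 10$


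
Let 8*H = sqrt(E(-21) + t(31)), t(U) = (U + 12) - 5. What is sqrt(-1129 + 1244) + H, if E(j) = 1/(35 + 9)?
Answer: sqrt(115) + sqrt(18403)/176 ≈ 11.495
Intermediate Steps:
t(U) = 7 + U (t(U) = (12 + U) - 5 = 7 + U)
E(j) = 1/44
H = sqrt(18403)/176 (H = sqrt(1/44 + (7 + 31))/8 = sqrt(1/44 + 38)/8 = sqrt(1673/44)/8 = (sqrt(18403)/22)/8 = sqrt(18403)/176 ≈ 0.77078)
sqrt(-1129 + 1244) + H = sqrt(-1129 + 1244) + sqrt(18403)/176 = sqrt(115) + sqrt(18403)/176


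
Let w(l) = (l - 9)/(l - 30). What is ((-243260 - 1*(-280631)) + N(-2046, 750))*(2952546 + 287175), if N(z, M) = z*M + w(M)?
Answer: -388022154143691/80 ≈ -4.8503e+12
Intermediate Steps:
w(l) = (-9 + l)/(-30 + l)
N(z, M) = M*z + (-9 + M)/(-30 + M) (N(z, M) = z*M + (-9 + M)/(-30 + M) = M*z + (-9 + M)/(-30 + M))
((-243260 - 1*(-280631)) + N(-2046, 750))*(2952546 + 287175) = ((-243260 - 1*(-280631)) + (-9 + 750 + 750*(-2046)*(-30 + 750))/(-30 + 750))*(2952546 + 287175) = ((-243260 + 280631) + (-9 + 750 + 750*(-2046)*720)/720)*3239721 = (37371 + (-9 + 750 - 1104840000)/720)*3239721 = (37371 + (1/720)*(-1104839259))*3239721 = (37371 - 368279753/240)*3239721 = -359310713/240*3239721 = -388022154143691/80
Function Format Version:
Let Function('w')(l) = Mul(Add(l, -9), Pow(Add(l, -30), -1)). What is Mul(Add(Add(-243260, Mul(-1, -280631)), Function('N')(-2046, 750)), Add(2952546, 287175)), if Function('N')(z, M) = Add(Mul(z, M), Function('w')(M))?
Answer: Rational(-388022154143691, 80) ≈ -4.8503e+12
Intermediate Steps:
Function('w')(l) = Mul(Pow(Add(-30, l), -1), Add(-9, l)) (Function('w')(l) = Mul(Add(-9, l), Pow(Add(-30, l), -1)) = Mul(Pow(Add(-30, l), -1), Add(-9, l)))
Function('N')(z, M) = Add(Mul(M, z), Mul(Pow(Add(-30, M), -1), Add(-9, M))) (Function('N')(z, M) = Add(Mul(z, M), Mul(Pow(Add(-30, M), -1), Add(-9, M))) = Add(Mul(M, z), Mul(Pow(Add(-30, M), -1), Add(-9, M))))
Mul(Add(Add(-243260, Mul(-1, -280631)), Function('N')(-2046, 750)), Add(2952546, 287175)) = Mul(Add(Add(-243260, Mul(-1, -280631)), Mul(Pow(Add(-30, 750), -1), Add(-9, 750, Mul(750, -2046, Add(-30, 750))))), Add(2952546, 287175)) = Mul(Add(Add(-243260, 280631), Mul(Pow(720, -1), Add(-9, 750, Mul(750, -2046, 720)))), 3239721) = Mul(Add(37371, Mul(Rational(1, 720), Add(-9, 750, -1104840000))), 3239721) = Mul(Add(37371, Mul(Rational(1, 720), -1104839259)), 3239721) = Mul(Add(37371, Rational(-368279753, 240)), 3239721) = Mul(Rational(-359310713, 240), 3239721) = Rational(-388022154143691, 80)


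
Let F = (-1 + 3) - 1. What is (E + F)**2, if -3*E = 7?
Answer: 16/9 ≈ 1.7778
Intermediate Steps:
E = -7/3 (E = -1/3*7 = -7/3 ≈ -2.3333)
F = 1 (F = 2 - 1 = 1)
(E + F)**2 = (-7/3 + 1)**2 = (-4/3)**2 = 16/9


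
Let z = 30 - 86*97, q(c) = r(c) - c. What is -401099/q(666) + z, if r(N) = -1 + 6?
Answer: -5093133/661 ≈ -7705.2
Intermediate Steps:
r(N) = 5
q(c) = 5 - c
z = -8312 (z = 30 - 8342 = -8312)
-401099/q(666) + z = -401099/(5 - 1*666) - 8312 = -401099/(5 - 666) - 8312 = -401099/(-661) - 8312 = -401099*(-1/661) - 8312 = 401099/661 - 8312 = -5093133/661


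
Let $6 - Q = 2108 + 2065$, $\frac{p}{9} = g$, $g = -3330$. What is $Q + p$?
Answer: $-34137$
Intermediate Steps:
$p = -29970$ ($p = 9 \left(-3330\right) = -29970$)
$Q = -4167$ ($Q = 6 - \left(2108 + 2065\right) = 6 - 4173 = -4167$)
$Q + p = -4167 - 29970 = -34137$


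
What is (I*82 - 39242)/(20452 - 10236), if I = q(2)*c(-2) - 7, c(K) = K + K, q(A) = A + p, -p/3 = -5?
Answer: -5674/1277 ≈ -4.4432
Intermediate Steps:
p = 15 (p = -3*(-5) = 15)
q(A) = 15 + A (q(A) = A + 15 = 15 + A)
c(K) = 2*K
I = -75 (I = (15 + 2)*(2*(-2)) - 7 = 17*(-4) - 7 = -68 - 7 = -75)
(I*82 - 39242)/(20452 - 10236) = (-75*82 - 39242)/(20452 - 10236) = (-6150 - 39242)/10216 = -45392*1/10216 = -5674/1277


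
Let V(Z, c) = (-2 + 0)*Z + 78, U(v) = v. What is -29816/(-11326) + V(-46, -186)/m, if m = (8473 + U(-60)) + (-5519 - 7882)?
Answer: 36699197/14123522 ≈ 2.5984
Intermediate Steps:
m = -4988 (m = (8473 - 60) + (-5519 - 7882) = 8413 - 13401 = -4988)
V(Z, c) = 78 - 2*Z (V(Z, c) = -2*Z + 78 = 78 - 2*Z)
-29816/(-11326) + V(-46, -186)/m = -29816/(-11326) + (78 - 2*(-46))/(-4988) = -29816*(-1/11326) + (78 + 92)*(-1/4988) = 14908/5663 + 170*(-1/4988) = 14908/5663 - 85/2494 = 36699197/14123522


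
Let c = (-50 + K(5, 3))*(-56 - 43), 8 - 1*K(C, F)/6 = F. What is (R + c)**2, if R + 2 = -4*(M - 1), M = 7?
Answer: 3818116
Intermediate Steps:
K(C, F) = 48 - 6*F
R = -26 (R = -2 - 4*(7 - 1) = -2 - 4*6 = -2 - 24 = -26)
c = 1980 (c = (-50 + (48 - 6*3))*(-56 - 43) = (-50 + (48 - 18))*(-99) = (-50 + 30)*(-99) = -20*(-99) = 1980)
(R + c)**2 = (-26 + 1980)**2 = 1954**2 = 3818116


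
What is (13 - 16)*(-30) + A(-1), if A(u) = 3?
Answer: 93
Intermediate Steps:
(13 - 16)*(-30) + A(-1) = (13 - 16)*(-30) + 3 = -3*(-30) + 3 = 90 + 3 = 93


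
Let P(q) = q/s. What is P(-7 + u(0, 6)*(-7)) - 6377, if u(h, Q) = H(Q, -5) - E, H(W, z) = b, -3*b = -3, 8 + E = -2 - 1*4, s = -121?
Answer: -771505/121 ≈ -6376.1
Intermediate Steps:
E = -14 (E = -8 + (-2 - 1*4) = -8 + (-2 - 4) = -8 - 6 = -14)
b = 1 (b = -1/3*(-3) = 1)
H(W, z) = 1
u(h, Q) = 15 (u(h, Q) = 1 - 1*(-14) = 1 + 14 = 15)
P(q) = -q/121 (P(q) = q/(-121) = q*(-1/121) = -q/121)
P(-7 + u(0, 6)*(-7)) - 6377 = -(-7 + 15*(-7))/121 - 6377 = -(-7 - 105)/121 - 6377 = -1/121*(-112) - 6377 = 112/121 - 6377 = -771505/121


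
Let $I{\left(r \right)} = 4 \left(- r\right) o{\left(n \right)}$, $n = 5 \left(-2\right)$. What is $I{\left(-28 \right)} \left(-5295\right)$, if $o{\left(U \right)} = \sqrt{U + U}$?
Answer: $- 1186080 i \sqrt{5} \approx - 2.6522 \cdot 10^{6} i$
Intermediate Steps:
$n = -10$
$o{\left(U \right)} = \sqrt{2} \sqrt{U}$ ($o{\left(U \right)} = \sqrt{2 U} = \sqrt{2} \sqrt{U}$)
$I{\left(r \right)} = - 8 i r \sqrt{5}$ ($I{\left(r \right)} = 4 \left(- r\right) \sqrt{2} \sqrt{-10} = - 4 r \sqrt{2} i \sqrt{10} = - 4 r 2 i \sqrt{5} = - 8 i r \sqrt{5}$)
$I{\left(-28 \right)} \left(-5295\right) = \left(-8\right) i \left(-28\right) \sqrt{5} \left(-5295\right) = 224 i \sqrt{5} \left(-5295\right) = - 1186080 i \sqrt{5}$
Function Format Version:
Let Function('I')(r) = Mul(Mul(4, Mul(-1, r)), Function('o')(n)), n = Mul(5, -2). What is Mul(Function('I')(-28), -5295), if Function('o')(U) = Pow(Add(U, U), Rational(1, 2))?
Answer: Mul(-1186080, I, Pow(5, Rational(1, 2))) ≈ Mul(-2.6522e+6, I)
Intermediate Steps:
n = -10
Function('o')(U) = Mul(Pow(2, Rational(1, 2)), Pow(U, Rational(1, 2))) (Function('o')(U) = Pow(Mul(2, U), Rational(1, 2)) = Mul(Pow(2, Rational(1, 2)), Pow(U, Rational(1, 2))))
Function('I')(r) = Mul(-8, I, r, Pow(5, Rational(1, 2))) (Function('I')(r) = Mul(Mul(4, Mul(-1, r)), Mul(Pow(2, Rational(1, 2)), Pow(-10, Rational(1, 2)))) = Mul(Mul(-4, r), Mul(Pow(2, Rational(1, 2)), Mul(I, Pow(10, Rational(1, 2))))) = Mul(Mul(-4, r), Mul(2, I, Pow(5, Rational(1, 2)))) = Mul(-8, I, r, Pow(5, Rational(1, 2))))
Mul(Function('I')(-28), -5295) = Mul(Mul(-8, I, -28, Pow(5, Rational(1, 2))), -5295) = Mul(Mul(224, I, Pow(5, Rational(1, 2))), -5295) = Mul(-1186080, I, Pow(5, Rational(1, 2)))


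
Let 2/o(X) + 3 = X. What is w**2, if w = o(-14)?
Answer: 4/289 ≈ 0.013841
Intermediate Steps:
o(X) = 2/(-3 + X)
w = -2/17 (w = 2/(-3 - 14) = 2/(-17) = 2*(-1/17) = -2/17 ≈ -0.11765)
w**2 = (-2/17)**2 = 4/289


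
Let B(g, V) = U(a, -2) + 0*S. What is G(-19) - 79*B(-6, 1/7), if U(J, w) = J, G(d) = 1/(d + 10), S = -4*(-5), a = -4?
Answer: 2843/9 ≈ 315.89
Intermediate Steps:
S = 20
G(d) = 1/(10 + d)
B(g, V) = -4 (B(g, V) = -4 + 0*20 = -4 + 0 = -4)
G(-19) - 79*B(-6, 1/7) = 1/(10 - 19) - 79*(-4) = 1/(-9) + 316 = -⅑ + 316 = 2843/9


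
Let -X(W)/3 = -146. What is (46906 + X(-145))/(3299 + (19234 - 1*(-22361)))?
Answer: 23672/22447 ≈ 1.0546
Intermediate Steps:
X(W) = 438 (X(W) = -3*(-146) = 438)
(46906 + X(-145))/(3299 + (19234 - 1*(-22361))) = (46906 + 438)/(3299 + (19234 - 1*(-22361))) = 47344/(3299 + (19234 + 22361)) = 47344/(3299 + 41595) = 47344/44894 = 47344*(1/44894) = 23672/22447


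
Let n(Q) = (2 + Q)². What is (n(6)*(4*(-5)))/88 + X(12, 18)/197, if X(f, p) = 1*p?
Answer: -31322/2167 ≈ -14.454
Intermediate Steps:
X(f, p) = p
(n(6)*(4*(-5)))/88 + X(12, 18)/197 = ((2 + 6)²*(4*(-5)))/88 + 18/197 = (8²*(-20))*(1/88) + 18*(1/197) = (64*(-20))*(1/88) + 18/197 = -1280*1/88 + 18/197 = -160/11 + 18/197 = -31322/2167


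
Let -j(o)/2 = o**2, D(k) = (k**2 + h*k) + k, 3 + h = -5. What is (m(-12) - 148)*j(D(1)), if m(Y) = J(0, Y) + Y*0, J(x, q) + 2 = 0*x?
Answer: 10800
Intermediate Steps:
h = -8 (h = -3 - 5 = -8)
J(x, q) = -2 (J(x, q) = -2 + 0*x = -2 + 0 = -2)
D(k) = k**2 - 7*k (D(k) = (k**2 - 8*k) + k = k**2 - 7*k)
m(Y) = -2 (m(Y) = -2 + Y*0 = -2 + 0 = -2)
j(o) = -2*o**2
(m(-12) - 148)*j(D(1)) = (-2 - 148)*(-2*(-7 + 1)**2) = -(-300)*(1*(-6))**2 = -(-300)*(-6)**2 = -(-300)*36 = -150*(-72) = 10800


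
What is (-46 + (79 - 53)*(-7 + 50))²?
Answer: 1149184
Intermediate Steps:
(-46 + (79 - 53)*(-7 + 50))² = (-46 + 26*43)² = (-46 + 1118)² = 1072² = 1149184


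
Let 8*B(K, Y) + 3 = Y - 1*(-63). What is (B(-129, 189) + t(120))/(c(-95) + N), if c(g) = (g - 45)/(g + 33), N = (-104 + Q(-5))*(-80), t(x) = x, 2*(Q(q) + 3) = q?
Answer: 37479/2173040 ≈ 0.017247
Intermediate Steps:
Q(q) = -3 + q/2
B(K, Y) = 15/2 + Y/8 (B(K, Y) = -3/8 + (Y - 1*(-63))/8 = -3/8 + (Y + 63)/8 = -3/8 + (63 + Y)/8 = -3/8 + (63/8 + Y/8) = 15/2 + Y/8)
N = 8760 (N = (-104 + (-3 + (½)*(-5)))*(-80) = (-104 + (-3 - 5/2))*(-80) = (-104 - 11/2)*(-80) = -219/2*(-80) = 8760)
c(g) = (-45 + g)/(33 + g)
(B(-129, 189) + t(120))/(c(-95) + N) = ((15/2 + (⅛)*189) + 120)/((-45 - 95)/(33 - 95) + 8760) = ((15/2 + 189/8) + 120)/(-140/(-62) + 8760) = (249/8 + 120)/(-1/62*(-140) + 8760) = 1209/(8*(70/31 + 8760)) = 1209/(8*(271630/31)) = (1209/8)*(31/271630) = 37479/2173040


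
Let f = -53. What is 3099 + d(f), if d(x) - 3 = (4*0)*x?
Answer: 3102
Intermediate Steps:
d(x) = 3 (d(x) = 3 + (4*0)*x = 3 + 0*x = 3 + 0 = 3)
3099 + d(f) = 3099 + 3 = 3102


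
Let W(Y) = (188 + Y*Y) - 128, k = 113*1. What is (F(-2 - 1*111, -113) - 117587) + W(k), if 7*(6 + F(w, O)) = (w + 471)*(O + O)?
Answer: -814256/7 ≈ -1.1632e+5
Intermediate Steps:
F(w, O) = -6 + 2*O*(471 + w)/7 (F(w, O) = -6 + ((w + 471)*(O + O))/7 = -6 + ((471 + w)*(2*O))/7 = -6 + (2*O*(471 + w))/7 = -6 + 2*O*(471 + w)/7)
k = 113
W(Y) = 60 + Y² (W(Y) = (188 + Y²) - 128 = 60 + Y²)
(F(-2 - 1*111, -113) - 117587) + W(k) = ((-6 + (942/7)*(-113) + (2/7)*(-113)*(-2 - 1*111)) - 117587) + (60 + 113²) = ((-6 - 106446/7 + (2/7)*(-113)*(-2 - 111)) - 117587) + (60 + 12769) = ((-6 - 106446/7 + (2/7)*(-113)*(-113)) - 117587) + 12829 = ((-6 - 106446/7 + 25538/7) - 117587) + 12829 = (-80950/7 - 117587) + 12829 = -904059/7 + 12829 = -814256/7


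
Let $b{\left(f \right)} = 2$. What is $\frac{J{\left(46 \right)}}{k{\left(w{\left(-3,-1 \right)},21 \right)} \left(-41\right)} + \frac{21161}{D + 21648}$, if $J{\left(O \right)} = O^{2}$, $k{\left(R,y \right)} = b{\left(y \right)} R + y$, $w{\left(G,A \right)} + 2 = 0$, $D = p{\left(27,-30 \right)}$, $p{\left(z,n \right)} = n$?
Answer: $- \frac{30994471}{15067746} \approx -2.057$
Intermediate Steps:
$D = -30$
$w{\left(G,A \right)} = -2$ ($w{\left(G,A \right)} = -2 + 0 = -2$)
$k{\left(R,y \right)} = y + 2 R$ ($k{\left(R,y \right)} = 2 R + y = y + 2 R$)
$\frac{J{\left(46 \right)}}{k{\left(w{\left(-3,-1 \right)},21 \right)} \left(-41\right)} + \frac{21161}{D + 21648} = \frac{46^{2}}{\left(21 + 2 \left(-2\right)\right) \left(-41\right)} + \frac{21161}{-30 + 21648} = \frac{2116}{\left(21 - 4\right) \left(-41\right)} + \frac{21161}{21618} = \frac{2116}{17 \left(-41\right)} + 21161 \cdot \frac{1}{21618} = \frac{2116}{-697} + \frac{21161}{21618} = 2116 \left(- \frac{1}{697}\right) + \frac{21161}{21618} = - \frac{2116}{697} + \frac{21161}{21618} = - \frac{30994471}{15067746}$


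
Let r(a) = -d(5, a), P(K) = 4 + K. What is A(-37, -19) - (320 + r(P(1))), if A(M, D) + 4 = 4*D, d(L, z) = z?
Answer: -395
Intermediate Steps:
A(M, D) = -4 + 4*D
r(a) = -a
A(-37, -19) - (320 + r(P(1))) = (-4 + 4*(-19)) - (320 - (4 + 1)) = (-4 - 76) - (320 - 1*5) = -80 - (320 - 5) = -80 - 1*315 = -80 - 315 = -395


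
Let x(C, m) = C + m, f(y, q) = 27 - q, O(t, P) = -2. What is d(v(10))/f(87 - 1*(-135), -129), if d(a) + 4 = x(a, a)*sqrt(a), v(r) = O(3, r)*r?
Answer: -1/39 - 20*I*sqrt(5)/39 ≈ -0.025641 - 1.1467*I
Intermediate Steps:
v(r) = -2*r
d(a) = -4 + 2*a**(3/2) (d(a) = -4 + (a + a)*sqrt(a) = -4 + (2*a)*sqrt(a) = -4 + 2*a**(3/2))
d(v(10))/f(87 - 1*(-135), -129) = (-4 + 2*(-2*10)**(3/2))/(27 - 1*(-129)) = (-4 + 2*(-20)**(3/2))/(27 + 129) = (-4 + 2*(-40*I*sqrt(5)))/156 = (-4 - 80*I*sqrt(5))*(1/156) = -1/39 - 20*I*sqrt(5)/39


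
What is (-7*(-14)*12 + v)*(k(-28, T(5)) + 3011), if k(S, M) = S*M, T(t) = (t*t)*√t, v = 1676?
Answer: 8587372 - 1996400*√5 ≈ 4.1233e+6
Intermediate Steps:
T(t) = t^(5/2) (T(t) = t²*√t = t^(5/2))
k(S, M) = M*S
(-7*(-14)*12 + v)*(k(-28, T(5)) + 3011) = (-7*(-14)*12 + 1676)*(5^(5/2)*(-28) + 3011) = (98*12 + 1676)*((25*√5)*(-28) + 3011) = (1176 + 1676)*(-700*√5 + 3011) = 2852*(3011 - 700*√5) = 8587372 - 1996400*√5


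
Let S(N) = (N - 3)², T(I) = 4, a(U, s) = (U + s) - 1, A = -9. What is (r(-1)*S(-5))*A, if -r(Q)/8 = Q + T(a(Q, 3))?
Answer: 13824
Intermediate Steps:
a(U, s) = -1 + U + s
S(N) = (-3 + N)²
r(Q) = -32 - 8*Q (r(Q) = -8*(Q + 4) = -8*(4 + Q) = -32 - 8*Q)
(r(-1)*S(-5))*A = ((-32 - 8*(-1))*(-3 - 5)²)*(-9) = ((-32 + 8)*(-8)²)*(-9) = -24*64*(-9) = -1536*(-9) = 13824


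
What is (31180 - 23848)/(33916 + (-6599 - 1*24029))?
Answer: 611/274 ≈ 2.2299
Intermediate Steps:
(31180 - 23848)/(33916 + (-6599 - 1*24029)) = 7332/(33916 + (-6599 - 24029)) = 7332/(33916 - 30628) = 7332/3288 = 7332*(1/3288) = 611/274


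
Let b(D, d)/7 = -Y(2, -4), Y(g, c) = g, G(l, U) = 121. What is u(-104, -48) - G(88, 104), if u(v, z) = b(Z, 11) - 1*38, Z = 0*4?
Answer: -173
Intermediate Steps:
Z = 0
b(D, d) = -14 (b(D, d) = 7*(-1*2) = 7*(-2) = -14)
u(v, z) = -52 (u(v, z) = -14 - 1*38 = -14 - 38 = -52)
u(-104, -48) - G(88, 104) = -52 - 1*121 = -52 - 121 = -173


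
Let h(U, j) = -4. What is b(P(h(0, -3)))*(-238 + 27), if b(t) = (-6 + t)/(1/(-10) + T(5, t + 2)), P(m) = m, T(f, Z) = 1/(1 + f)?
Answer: 31650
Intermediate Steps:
b(t) = -90 + 15*t (b(t) = (-6 + t)/(1/(-10) + 1/(1 + 5)) = (-6 + t)/(-⅒ + 1/6) = (-6 + t)/(-⅒ + ⅙) = (-6 + t)/(1/15) = (-6 + t)*15 = -90 + 15*t)
b(P(h(0, -3)))*(-238 + 27) = (-90 + 15*(-4))*(-238 + 27) = (-90 - 60)*(-211) = -150*(-211) = 31650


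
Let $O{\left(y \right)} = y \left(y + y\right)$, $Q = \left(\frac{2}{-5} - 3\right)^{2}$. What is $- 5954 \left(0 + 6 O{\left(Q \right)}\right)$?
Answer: $- \frac{5967408408}{625} \approx -9.5479 \cdot 10^{6}$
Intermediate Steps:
$Q = \frac{289}{25}$ ($Q = \left(2 \left(- \frac{1}{5}\right) - 3\right)^{2} = \left(- \frac{2}{5} - 3\right)^{2} = \left(- \frac{17}{5}\right)^{2} = \frac{289}{25} \approx 11.56$)
$O{\left(y \right)} = 2 y^{2}$ ($O{\left(y \right)} = y 2 y = 2 y^{2}$)
$- 5954 \left(0 + 6 O{\left(Q \right)}\right) = - 5954 \left(0 + 6 \cdot 2 \left(\frac{289}{25}\right)^{2}\right) = - 5954 \left(0 + 6 \cdot 2 \cdot \frac{83521}{625}\right) = - 5954 \left(0 + 6 \cdot \frac{167042}{625}\right) = - 5954 \left(0 + \frac{1002252}{625}\right) = \left(-5954\right) \frac{1002252}{625} = - \frac{5967408408}{625}$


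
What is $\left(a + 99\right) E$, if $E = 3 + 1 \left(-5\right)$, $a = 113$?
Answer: $-424$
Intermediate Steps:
$E = -2$ ($E = 3 - 5 = -2$)
$\left(a + 99\right) E = \left(113 + 99\right) \left(-2\right) = 212 \left(-2\right) = -424$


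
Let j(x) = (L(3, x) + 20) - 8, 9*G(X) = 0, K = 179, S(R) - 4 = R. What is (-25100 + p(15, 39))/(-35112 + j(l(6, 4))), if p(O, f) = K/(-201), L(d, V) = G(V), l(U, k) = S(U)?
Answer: 5045279/7055100 ≈ 0.71513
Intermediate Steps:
S(R) = 4 + R
l(U, k) = 4 + U
G(X) = 0 (G(X) = (1/9)*0 = 0)
L(d, V) = 0
j(x) = 12 (j(x) = (0 + 20) - 8 = 20 - 8 = 12)
p(O, f) = -179/201 (p(O, f) = 179/(-201) = 179*(-1/201) = -179/201)
(-25100 + p(15, 39))/(-35112 + j(l(6, 4))) = (-25100 - 179/201)/(-35112 + 12) = -5045279/201/(-35100) = -5045279/201*(-1/35100) = 5045279/7055100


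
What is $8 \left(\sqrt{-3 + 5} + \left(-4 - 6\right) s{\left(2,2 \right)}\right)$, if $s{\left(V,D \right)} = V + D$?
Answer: $-320 + 8 \sqrt{2} \approx -308.69$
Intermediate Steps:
$s{\left(V,D \right)} = D + V$
$8 \left(\sqrt{-3 + 5} + \left(-4 - 6\right) s{\left(2,2 \right)}\right) = 8 \left(\sqrt{-3 + 5} + \left(-4 - 6\right) \left(2 + 2\right)\right) = 8 \left(\sqrt{2} + \left(-4 - 6\right) 4\right) = 8 \left(\sqrt{2} - 40\right) = 8 \left(-40 + \sqrt{2}\right) = -320 + 8 \sqrt{2}$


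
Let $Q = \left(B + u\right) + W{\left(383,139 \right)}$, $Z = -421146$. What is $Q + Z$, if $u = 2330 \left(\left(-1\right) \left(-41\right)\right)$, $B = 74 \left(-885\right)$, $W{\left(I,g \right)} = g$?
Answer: $-390967$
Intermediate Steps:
$B = -65490$
$u = 95530$ ($u = 2330 \cdot 41 = 95530$)
$Q = 30179$ ($Q = \left(-65490 + 95530\right) + 139 = 30040 + 139 = 30179$)
$Q + Z = 30179 - 421146 = -390967$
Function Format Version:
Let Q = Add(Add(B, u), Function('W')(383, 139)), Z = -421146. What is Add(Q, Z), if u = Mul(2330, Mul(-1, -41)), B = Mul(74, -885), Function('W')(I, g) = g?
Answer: -390967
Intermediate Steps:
B = -65490
u = 95530 (u = Mul(2330, 41) = 95530)
Q = 30179 (Q = Add(Add(-65490, 95530), 139) = Add(30040, 139) = 30179)
Add(Q, Z) = Add(30179, -421146) = -390967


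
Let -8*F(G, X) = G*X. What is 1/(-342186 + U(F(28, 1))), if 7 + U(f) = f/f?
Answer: -1/342192 ≈ -2.9223e-6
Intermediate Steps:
F(G, X) = -G*X/8
U(f) = -6 (U(f) = -7 + f/f = -7 + 1 = -6)
1/(-342186 + U(F(28, 1))) = 1/(-342186 - 6) = 1/(-342192) = -1/342192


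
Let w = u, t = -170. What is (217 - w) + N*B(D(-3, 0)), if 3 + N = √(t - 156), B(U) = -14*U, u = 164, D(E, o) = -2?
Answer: -31 + 28*I*√326 ≈ -31.0 + 505.55*I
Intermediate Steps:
N = -3 + I*√326 (N = -3 + √(-170 - 156) = -3 + √(-326) = -3 + I*√326 ≈ -3.0 + 18.055*I)
w = 164
(217 - w) + N*B(D(-3, 0)) = (217 - 1*164) + (-3 + I*√326)*(-14*(-2)) = (217 - 164) + (-3 + I*√326)*28 = 53 + (-84 + 28*I*√326) = -31 + 28*I*√326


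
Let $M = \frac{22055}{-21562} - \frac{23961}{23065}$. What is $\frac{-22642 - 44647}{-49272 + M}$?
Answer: $\frac{4780667452310}{3500763914831} \approx 1.3656$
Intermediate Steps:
$M = - \frac{146477951}{71046790}$ ($M = 22055 \left(- \frac{1}{21562}\right) - \frac{3423}{3295} = - \frac{22055}{21562} - \frac{3423}{3295} = - \frac{146477951}{71046790} \approx -2.0617$)
$\frac{-22642 - 44647}{-49272 + M} = \frac{-22642 - 44647}{-49272 - \frac{146477951}{71046790}} = - \frac{67289}{- \frac{3500763914831}{71046790}} = \left(-67289\right) \left(- \frac{71046790}{3500763914831}\right) = \frac{4780667452310}{3500763914831}$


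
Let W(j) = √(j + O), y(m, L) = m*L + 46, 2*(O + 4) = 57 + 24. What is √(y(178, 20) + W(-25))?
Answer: √(14424 + 2*√46)/2 ≈ 60.078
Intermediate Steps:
O = 73/2 (O = -4 + (57 + 24)/2 = -4 + (½)*81 = -4 + 81/2 = 73/2 ≈ 36.500)
y(m, L) = 46 + L*m (y(m, L) = L*m + 46 = 46 + L*m)
W(j) = √(73/2 + j) (W(j) = √(j + 73/2) = √(73/2 + j))
√(y(178, 20) + W(-25)) = √((46 + 20*178) + √(146 + 4*(-25))/2) = √((46 + 3560) + √(146 - 100)/2) = √(3606 + √46/2)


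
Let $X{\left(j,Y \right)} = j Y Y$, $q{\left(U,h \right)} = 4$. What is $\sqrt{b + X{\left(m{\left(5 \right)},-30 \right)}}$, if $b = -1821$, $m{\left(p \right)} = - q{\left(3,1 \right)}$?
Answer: $i \sqrt{5421} \approx 73.627 i$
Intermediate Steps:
$m{\left(p \right)} = -4$ ($m{\left(p \right)} = \left(-1\right) 4 = -4$)
$X{\left(j,Y \right)} = j Y^{2}$ ($X{\left(j,Y \right)} = Y j Y = j Y^{2}$)
$\sqrt{b + X{\left(m{\left(5 \right)},-30 \right)}} = \sqrt{-1821 - 4 \left(-30\right)^{2}} = \sqrt{-1821 - 3600} = \sqrt{-5421} = i \sqrt{5421}$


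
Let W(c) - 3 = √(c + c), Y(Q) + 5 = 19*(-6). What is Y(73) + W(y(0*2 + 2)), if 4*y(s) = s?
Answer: -115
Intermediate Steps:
Y(Q) = -119 (Y(Q) = -5 + 19*(-6) = -5 - 114 = -119)
y(s) = s/4
W(c) = 3 + √2*√c (W(c) = 3 + √(c + c) = 3 + √(2*c) = 3 + √2*√c)
Y(73) + W(y(0*2 + 2)) = -119 + (3 + √2*√((0*2 + 2)/4)) = -119 + (3 + √2*√((0 + 2)/4)) = -119 + (3 + √2*√((¼)*2)) = -119 + (3 + √2*√(½)) = -119 + (3 + √2*(√2/2)) = -119 + (3 + 1) = -119 + 4 = -115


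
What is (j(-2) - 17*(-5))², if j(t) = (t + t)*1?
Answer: 6561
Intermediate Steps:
j(t) = 2*t (j(t) = (2*t)*1 = 2*t)
(j(-2) - 17*(-5))² = (2*(-2) - 17*(-5))² = (-4 + 85)² = 81² = 6561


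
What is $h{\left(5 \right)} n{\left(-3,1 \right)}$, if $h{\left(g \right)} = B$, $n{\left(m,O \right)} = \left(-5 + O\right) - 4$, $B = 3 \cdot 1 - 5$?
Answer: $16$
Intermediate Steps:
$B = -2$ ($B = 3 - 5 = -2$)
$n{\left(m,O \right)} = -9 + O$
$h{\left(g \right)} = -2$
$h{\left(5 \right)} n{\left(-3,1 \right)} = - 2 \left(-9 + 1\right) = \left(-2\right) \left(-8\right) = 16$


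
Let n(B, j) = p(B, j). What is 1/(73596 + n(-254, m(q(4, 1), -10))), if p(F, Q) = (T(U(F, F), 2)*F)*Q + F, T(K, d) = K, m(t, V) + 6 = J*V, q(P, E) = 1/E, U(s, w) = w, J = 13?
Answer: -1/8700834 ≈ -1.1493e-7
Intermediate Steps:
m(t, V) = -6 + 13*V
p(F, Q) = F + Q*F² (p(F, Q) = (F*F)*Q + F = F²*Q + F = Q*F² + F = F + Q*F²)
n(B, j) = B*(1 + B*j)
1/(73596 + n(-254, m(q(4, 1), -10))) = 1/(73596 - 254*(1 - 254*(-6 + 13*(-10)))) = 1/(73596 - 254*(1 - 254*(-6 - 130))) = 1/(73596 - 254*(1 - 254*(-136))) = 1/(73596 - 254*(1 + 34544)) = 1/(73596 - 254*34545) = 1/(73596 - 8774430) = 1/(-8700834) = -1/8700834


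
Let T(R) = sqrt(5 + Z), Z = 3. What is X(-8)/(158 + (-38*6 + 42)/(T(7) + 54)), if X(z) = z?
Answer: -898840/17364001 + 744*sqrt(2)/17364001 ≈ -0.051704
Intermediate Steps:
T(R) = 2*sqrt(2) (T(R) = sqrt(5 + 3) = sqrt(8) = 2*sqrt(2))
X(-8)/(158 + (-38*6 + 42)/(T(7) + 54)) = -8/(158 + (-38*6 + 42)/(2*sqrt(2) + 54)) = -8/(158 + (-228 + 42)/(54 + 2*sqrt(2))) = -8/(158 - 186/(54 + 2*sqrt(2)))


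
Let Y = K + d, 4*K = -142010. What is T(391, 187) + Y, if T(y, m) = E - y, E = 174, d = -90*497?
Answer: -160899/2 ≈ -80450.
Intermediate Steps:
d = -44730
K = -71005/2 (K = (¼)*(-142010) = -71005/2 ≈ -35503.)
Y = -160465/2 (Y = -71005/2 - 44730 = -160465/2 ≈ -80233.)
T(y, m) = 174 - y
T(391, 187) + Y = (174 - 1*391) - 160465/2 = (174 - 391) - 160465/2 = -217 - 160465/2 = -160899/2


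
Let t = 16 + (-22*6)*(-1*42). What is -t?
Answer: -5560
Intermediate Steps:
t = 5560 (t = 16 - 132*(-42) = 16 + 5544 = 5560)
-t = -1*5560 = -5560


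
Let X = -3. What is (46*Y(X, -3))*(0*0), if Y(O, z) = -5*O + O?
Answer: 0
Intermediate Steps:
Y(O, z) = -4*O
(46*Y(X, -3))*(0*0) = (46*(-4*(-3)))*(0*0) = (46*12)*0 = 552*0 = 0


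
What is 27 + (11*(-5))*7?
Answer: -358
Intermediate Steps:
27 + (11*(-5))*7 = 27 - 55*7 = 27 - 385 = -358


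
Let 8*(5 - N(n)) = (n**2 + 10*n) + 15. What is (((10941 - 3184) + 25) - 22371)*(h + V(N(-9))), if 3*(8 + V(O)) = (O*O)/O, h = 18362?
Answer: -1071148695/4 ≈ -2.6779e+8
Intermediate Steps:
N(n) = 25/8 - 5*n/4 - n**2/8 (N(n) = 5 - ((n**2 + 10*n) + 15)/8 = 5 - (15 + n**2 + 10*n)/8 = 5 + (-15/8 - 5*n/4 - n**2/8) = 25/8 - 5*n/4 - n**2/8)
V(O) = -8 + O/3 (V(O) = -8 + ((O*O)/O)/3 = -8 + (O**2/O)/3 = -8 + O/3)
(((10941 - 3184) + 25) - 22371)*(h + V(N(-9))) = (((10941 - 3184) + 25) - 22371)*(18362 + (-8 + (25/8 - 5/4*(-9) - 1/8*(-9)**2)/3)) = ((7757 + 25) - 22371)*(18362 + (-8 + (25/8 + 45/4 - 1/8*81)/3)) = (7782 - 22371)*(18362 + (-8 + (25/8 + 45/4 - 81/8)/3)) = -14589*(18362 + (-8 + (1/3)*(17/4))) = -14589*(18362 + (-8 + 17/12)) = -14589*(18362 - 79/12) = -14589*220265/12 = -1071148695/4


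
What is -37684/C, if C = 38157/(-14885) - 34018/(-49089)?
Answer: 27535313104260/1366731043 ≈ 20147.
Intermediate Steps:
C = -1366731043/730689765 (C = 38157*(-1/14885) - 34018*(-1/49089) = -38157/14885 + 34018/49089 = -1366731043/730689765 ≈ -1.8705)
-37684/C = -37684/(-1366731043/730689765) = -37684*(-730689765/1366731043) = 27535313104260/1366731043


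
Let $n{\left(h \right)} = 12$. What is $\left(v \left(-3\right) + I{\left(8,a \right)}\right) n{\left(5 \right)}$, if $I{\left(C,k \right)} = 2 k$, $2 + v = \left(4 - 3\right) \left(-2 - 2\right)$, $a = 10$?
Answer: $456$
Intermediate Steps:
$v = -6$ ($v = -2 + \left(4 - 3\right) \left(-2 - 2\right) = -2 + 1 \left(-4\right) = -2 - 4 = -6$)
$\left(v \left(-3\right) + I{\left(8,a \right)}\right) n{\left(5 \right)} = \left(\left(-6\right) \left(-3\right) + 2 \cdot 10\right) 12 = \left(18 + 20\right) 12 = 38 \cdot 12 = 456$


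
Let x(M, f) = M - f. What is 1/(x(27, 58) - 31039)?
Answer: -1/31070 ≈ -3.2185e-5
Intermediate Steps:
1/(x(27, 58) - 31039) = 1/((27 - 1*58) - 31039) = 1/((27 - 58) - 31039) = 1/(-31 - 31039) = 1/(-31070) = -1/31070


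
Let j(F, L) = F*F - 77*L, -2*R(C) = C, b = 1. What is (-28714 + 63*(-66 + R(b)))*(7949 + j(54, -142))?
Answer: -1434526793/2 ≈ -7.1726e+8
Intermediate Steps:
R(C) = -C/2
j(F, L) = F² - 77*L
(-28714 + 63*(-66 + R(b)))*(7949 + j(54, -142)) = (-28714 + 63*(-66 - ½*1))*(7949 + (54² - 77*(-142))) = (-28714 + 63*(-66 - ½))*(7949 + (2916 + 10934)) = (-28714 + 63*(-133/2))*(7949 + 13850) = (-28714 - 8379/2)*21799 = -65807/2*21799 = -1434526793/2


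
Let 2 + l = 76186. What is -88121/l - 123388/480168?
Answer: -6464134465/4572639864 ≈ -1.4137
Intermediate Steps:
l = 76184 (l = -2 + 76186 = 76184)
-88121/l - 123388/480168 = -88121/76184 - 123388/480168 = -88121*1/76184 - 123388*1/480168 = -88121/76184 - 30847/120042 = -6464134465/4572639864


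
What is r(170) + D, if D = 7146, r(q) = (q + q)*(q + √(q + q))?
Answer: 64946 + 680*√85 ≈ 71215.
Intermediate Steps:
r(q) = 2*q*(q + √2*√q) (r(q) = (2*q)*(q + √(2*q)) = (2*q)*(q + √2*√q) = 2*q*(q + √2*√q))
r(170) + D = (2*170² + 2*√2*170^(3/2)) + 7146 = (2*28900 + 2*√2*(170*√170)) + 7146 = (57800 + 680*√85) + 7146 = 64946 + 680*√85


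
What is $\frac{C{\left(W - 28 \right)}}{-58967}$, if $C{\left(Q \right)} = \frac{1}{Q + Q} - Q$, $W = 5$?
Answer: $- \frac{1057}{2712482} \approx -0.00038968$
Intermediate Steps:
$C{\left(Q \right)} = \frac{1}{2 Q} - Q$
$\frac{C{\left(W - 28 \right)}}{-58967} = \frac{\frac{1}{2 \left(5 - 28\right)} - \left(5 - 28\right)}{-58967} = \left(\frac{1}{2 \left(5 - 28\right)} - \left(5 - 28\right)\right) \left(- \frac{1}{58967}\right) = \left(\frac{1}{2 \left(-23\right)} - -23\right) \left(- \frac{1}{58967}\right) = \left(\frac{1}{2} \left(- \frac{1}{23}\right) + 23\right) \left(- \frac{1}{58967}\right) = \left(- \frac{1}{46} + 23\right) \left(- \frac{1}{58967}\right) = \frac{1057}{46} \left(- \frac{1}{58967}\right) = - \frac{1057}{2712482}$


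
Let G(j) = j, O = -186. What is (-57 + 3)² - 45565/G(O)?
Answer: 587941/186 ≈ 3161.0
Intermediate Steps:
(-57 + 3)² - 45565/G(O) = (-57 + 3)² - 45565/(-186) = (-54)² - 45565*(-1)/186 = 2916 - 1*(-45565/186) = 2916 + 45565/186 = 587941/186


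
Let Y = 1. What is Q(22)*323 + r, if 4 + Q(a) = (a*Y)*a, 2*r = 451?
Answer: 310531/2 ≈ 1.5527e+5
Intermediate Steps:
r = 451/2 (r = (1/2)*451 = 451/2 ≈ 225.50)
Q(a) = -4 + a**2 (Q(a) = -4 + (a*1)*a = -4 + a*a = -4 + a**2)
Q(22)*323 + r = (-4 + 22**2)*323 + 451/2 = (-4 + 484)*323 + 451/2 = 480*323 + 451/2 = 155040 + 451/2 = 310531/2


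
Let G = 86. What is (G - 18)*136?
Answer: 9248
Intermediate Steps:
(G - 18)*136 = (86 - 18)*136 = 68*136 = 9248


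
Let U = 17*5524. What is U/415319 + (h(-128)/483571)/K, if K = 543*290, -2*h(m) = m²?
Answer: 3575447986676356/15812840108371515 ≈ 0.22611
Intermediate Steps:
U = 93908
h(m) = -m²/2
K = 157470
U/415319 + (h(-128)/483571)/K = 93908/415319 + (-½*(-128)²/483571)/157470 = 93908*(1/415319) + (-½*16384*(1/483571))*(1/157470) = 93908/415319 - 8192*1/483571*(1/157470) = 93908/415319 - 8192/483571*1/157470 = 93908/415319 - 4096/38073962685 = 3575447986676356/15812840108371515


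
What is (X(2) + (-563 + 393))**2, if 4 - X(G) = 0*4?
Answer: 27556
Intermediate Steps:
X(G) = 4 (X(G) = 4 - 0*4 = 4 - 1*0 = 4 + 0 = 4)
(X(2) + (-563 + 393))**2 = (4 + (-563 + 393))**2 = (4 - 170)**2 = (-166)**2 = 27556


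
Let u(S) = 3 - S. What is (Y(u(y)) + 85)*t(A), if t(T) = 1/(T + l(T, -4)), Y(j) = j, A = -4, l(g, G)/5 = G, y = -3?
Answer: -91/24 ≈ -3.7917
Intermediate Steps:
l(g, G) = 5*G
t(T) = 1/(-20 + T) (t(T) = 1/(T + 5*(-4)) = 1/(T - 20) = 1/(-20 + T))
(Y(u(y)) + 85)*t(A) = ((3 - 1*(-3)) + 85)/(-20 - 4) = ((3 + 3) + 85)/(-24) = (6 + 85)*(-1/24) = 91*(-1/24) = -91/24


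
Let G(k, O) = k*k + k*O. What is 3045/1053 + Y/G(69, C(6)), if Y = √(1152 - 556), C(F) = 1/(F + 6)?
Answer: 1015/351 + 8*√149/19067 ≈ 2.8969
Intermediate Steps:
C(F) = 1/(6 + F)
Y = 2*√149 (Y = √596 = 2*√149 ≈ 24.413)
G(k, O) = k² + O*k
3045/1053 + Y/G(69, C(6)) = 3045/1053 + (2*√149)/((69*(1/(6 + 6) + 69))) = 3045*(1/1053) + (2*√149)/((69*(1/12 + 69))) = 1015/351 + (2*√149)/((69*(1/12 + 69))) = 1015/351 + (2*√149)/((69*(829/12))) = 1015/351 + (2*√149)/(19067/4) = 1015/351 + (2*√149)*(4/19067) = 1015/351 + 8*√149/19067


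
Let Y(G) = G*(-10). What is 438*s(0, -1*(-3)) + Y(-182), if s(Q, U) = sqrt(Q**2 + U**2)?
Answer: 3134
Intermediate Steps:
Y(G) = -10*G
438*s(0, -1*(-3)) + Y(-182) = 438*sqrt(0**2 + (-1*(-3))**2) - 10*(-182) = 438*sqrt(0 + 3**2) + 1820 = 438*sqrt(0 + 9) + 1820 = 438*sqrt(9) + 1820 = 438*3 + 1820 = 1314 + 1820 = 3134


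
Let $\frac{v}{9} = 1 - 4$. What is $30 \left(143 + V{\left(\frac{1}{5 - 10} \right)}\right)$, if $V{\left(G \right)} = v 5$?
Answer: $240$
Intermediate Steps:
$v = -27$ ($v = 9 \left(1 - 4\right) = 9 \left(-3\right) = -27$)
$V{\left(G \right)} = -135$ ($V{\left(G \right)} = \left(-27\right) 5 = -135$)
$30 \left(143 + V{\left(\frac{1}{5 - 10} \right)}\right) = 30 \left(143 - 135\right) = 30 \cdot 8 = 240$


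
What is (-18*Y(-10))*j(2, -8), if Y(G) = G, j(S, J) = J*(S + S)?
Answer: -5760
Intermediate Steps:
j(S, J) = 2*J*S (j(S, J) = J*(2*S) = 2*J*S)
(-18*Y(-10))*j(2, -8) = (-18*(-10))*(2*(-8)*2) = 180*(-32) = -5760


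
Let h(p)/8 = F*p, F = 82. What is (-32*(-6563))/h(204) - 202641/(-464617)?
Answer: 3896726033/1943028294 ≈ 2.0055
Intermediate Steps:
h(p) = 656*p (h(p) = 8*(82*p) = 656*p)
(-32*(-6563))/h(204) - 202641/(-464617) = (-32*(-6563))/((656*204)) - 202641/(-464617) = 210016/133824 - 202641*(-1/464617) = 210016*(1/133824) + 202641/464617 = 6563/4182 + 202641/464617 = 3896726033/1943028294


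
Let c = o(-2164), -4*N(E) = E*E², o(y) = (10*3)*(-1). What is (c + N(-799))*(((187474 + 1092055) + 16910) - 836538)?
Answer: 234587350194379/4 ≈ 5.8647e+13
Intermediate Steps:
o(y) = -30 (o(y) = 30*(-1) = -30)
N(E) = -E³/4 (N(E) = -E*E²/4 = -E³/4)
c = -30
(c + N(-799))*(((187474 + 1092055) + 16910) - 836538) = (-30 - ¼*(-799)³)*(((187474 + 1092055) + 16910) - 836538) = (-30 - ¼*(-510082399))*((1279529 + 16910) - 836538) = (-30 + 510082399/4)*(1296439 - 836538) = (510082279/4)*459901 = 234587350194379/4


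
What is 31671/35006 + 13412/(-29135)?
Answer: 19705831/44343470 ≈ 0.44439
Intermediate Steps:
31671/35006 + 13412/(-29135) = 31671*(1/35006) + 13412*(-1/29135) = 1377/1522 - 13412/29135 = 19705831/44343470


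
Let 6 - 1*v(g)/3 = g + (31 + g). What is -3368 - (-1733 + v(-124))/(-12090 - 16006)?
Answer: -11828549/3512 ≈ -3368.0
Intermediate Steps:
v(g) = -75 - 6*g (v(g) = 18 - 3*(g + (31 + g)) = 18 - 3*(31 + 2*g) = 18 + (-93 - 6*g) = -75 - 6*g)
-3368 - (-1733 + v(-124))/(-12090 - 16006) = -3368 - (-1733 + (-75 - 6*(-124)))/(-12090 - 16006) = -3368 - (-1733 + (-75 + 744))/(-28096) = -3368 - (-1733 + 669)*(-1)/28096 = -3368 - (-1064)*(-1)/28096 = -3368 - 1*133/3512 = -3368 - 133/3512 = -11828549/3512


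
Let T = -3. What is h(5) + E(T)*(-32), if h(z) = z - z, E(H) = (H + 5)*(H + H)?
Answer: 384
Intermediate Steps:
E(H) = 2*H*(5 + H) (E(H) = (5 + H)*(2*H) = 2*H*(5 + H))
h(z) = 0
h(5) + E(T)*(-32) = 0 + (2*(-3)*(5 - 3))*(-32) = 0 + (2*(-3)*2)*(-32) = 0 - 12*(-32) = 0 + 384 = 384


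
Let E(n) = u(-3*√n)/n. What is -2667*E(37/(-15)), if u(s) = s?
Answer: -8001*I*√555/37 ≈ -5094.4*I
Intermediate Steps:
E(n) = -3/√n (E(n) = (-3*√n)/n = -3/√n)
-2667*E(37/(-15)) = -(-8001)/√(37/(-15)) = -(-8001)/√(37*(-1/15)) = -(-8001)/√(-37/15) = -(-8001)*(-I*√555/37) = -8001*I*√555/37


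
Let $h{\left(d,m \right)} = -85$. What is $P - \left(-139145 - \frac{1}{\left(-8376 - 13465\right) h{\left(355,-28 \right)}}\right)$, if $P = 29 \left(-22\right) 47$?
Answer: $\frac{202652046116}{1856485} \approx 1.0916 \cdot 10^{5}$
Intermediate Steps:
$P = -29986$ ($P = \left(-638\right) 47 = -29986$)
$P - \left(-139145 - \frac{1}{\left(-8376 - 13465\right) h{\left(355,-28 \right)}}\right) = -29986 - \left(-139145 - \frac{1}{\left(-8376 - 13465\right) \left(-85\right)}\right) = -29986 - \left(-139145 - \frac{1}{-21841} \left(- \frac{1}{85}\right)\right) = -29986 - \left(-139145 - \left(- \frac{1}{21841}\right) \left(- \frac{1}{85}\right)\right) = -29986 - \left(-139145 - \frac{1}{1856485}\right) = -29986 - - \frac{258320605326}{1856485} = -29986 + \frac{258320605326}{1856485} = \frac{202652046116}{1856485}$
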